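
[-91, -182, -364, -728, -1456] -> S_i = -91*2^i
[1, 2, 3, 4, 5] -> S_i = 1 + 1*i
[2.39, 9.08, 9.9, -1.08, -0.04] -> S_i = Random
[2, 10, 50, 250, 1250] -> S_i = 2*5^i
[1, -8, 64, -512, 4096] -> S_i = 1*-8^i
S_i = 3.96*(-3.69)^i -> [3.96, -14.61, 53.92, -198.96, 734.18]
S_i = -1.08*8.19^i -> [-1.08, -8.85, -72.44, -593.3, -4859.14]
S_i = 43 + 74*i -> [43, 117, 191, 265, 339]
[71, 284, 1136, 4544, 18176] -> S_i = 71*4^i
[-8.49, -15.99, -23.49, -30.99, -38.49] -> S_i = -8.49 + -7.50*i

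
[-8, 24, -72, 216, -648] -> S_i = -8*-3^i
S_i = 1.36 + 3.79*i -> [1.36, 5.15, 8.94, 12.73, 16.52]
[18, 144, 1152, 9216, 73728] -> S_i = 18*8^i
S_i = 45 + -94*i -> [45, -49, -143, -237, -331]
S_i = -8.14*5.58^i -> [-8.14, -45.42, -253.45, -1414.25, -7891.53]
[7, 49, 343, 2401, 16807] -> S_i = 7*7^i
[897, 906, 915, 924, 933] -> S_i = 897 + 9*i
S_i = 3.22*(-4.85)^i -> [3.22, -15.62, 75.74, -367.35, 1781.65]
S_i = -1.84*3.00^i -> [-1.84, -5.52, -16.56, -49.68, -149.04]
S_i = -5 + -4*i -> [-5, -9, -13, -17, -21]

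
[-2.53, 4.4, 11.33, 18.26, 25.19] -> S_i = -2.53 + 6.93*i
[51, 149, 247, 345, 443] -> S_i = 51 + 98*i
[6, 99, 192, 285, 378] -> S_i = 6 + 93*i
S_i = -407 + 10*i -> [-407, -397, -387, -377, -367]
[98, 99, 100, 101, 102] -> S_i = 98 + 1*i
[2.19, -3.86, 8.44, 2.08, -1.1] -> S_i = Random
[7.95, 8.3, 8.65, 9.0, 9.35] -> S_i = 7.95 + 0.35*i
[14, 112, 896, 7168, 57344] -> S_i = 14*8^i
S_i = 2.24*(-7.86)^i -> [2.24, -17.61, 138.39, -1087.72, 8549.45]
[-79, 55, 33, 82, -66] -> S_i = Random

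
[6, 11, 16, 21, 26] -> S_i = 6 + 5*i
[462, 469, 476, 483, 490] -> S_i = 462 + 7*i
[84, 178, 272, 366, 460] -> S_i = 84 + 94*i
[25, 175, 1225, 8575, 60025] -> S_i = 25*7^i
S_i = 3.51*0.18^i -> [3.51, 0.63, 0.11, 0.02, 0.0]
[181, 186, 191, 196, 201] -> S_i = 181 + 5*i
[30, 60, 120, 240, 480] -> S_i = 30*2^i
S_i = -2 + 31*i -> [-2, 29, 60, 91, 122]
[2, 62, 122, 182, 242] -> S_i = 2 + 60*i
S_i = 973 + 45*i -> [973, 1018, 1063, 1108, 1153]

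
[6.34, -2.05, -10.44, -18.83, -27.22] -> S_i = 6.34 + -8.39*i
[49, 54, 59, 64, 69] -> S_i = 49 + 5*i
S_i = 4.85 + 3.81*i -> [4.85, 8.66, 12.47, 16.28, 20.09]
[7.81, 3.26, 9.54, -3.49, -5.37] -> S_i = Random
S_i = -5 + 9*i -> [-5, 4, 13, 22, 31]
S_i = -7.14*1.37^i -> [-7.14, -9.78, -13.4, -18.36, -25.15]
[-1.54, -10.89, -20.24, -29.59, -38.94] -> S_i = -1.54 + -9.35*i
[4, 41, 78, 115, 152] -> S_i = 4 + 37*i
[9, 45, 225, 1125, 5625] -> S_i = 9*5^i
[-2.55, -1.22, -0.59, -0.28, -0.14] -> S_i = -2.55*0.48^i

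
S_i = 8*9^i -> [8, 72, 648, 5832, 52488]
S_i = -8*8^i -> [-8, -64, -512, -4096, -32768]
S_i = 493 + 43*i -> [493, 536, 579, 622, 665]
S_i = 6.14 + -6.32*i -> [6.14, -0.18, -6.5, -12.82, -19.14]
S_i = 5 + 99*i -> [5, 104, 203, 302, 401]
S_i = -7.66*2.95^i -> [-7.66, -22.6, -66.66, -196.65, -580.12]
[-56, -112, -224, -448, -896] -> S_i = -56*2^i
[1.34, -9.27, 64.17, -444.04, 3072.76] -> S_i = 1.34*(-6.92)^i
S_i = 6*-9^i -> [6, -54, 486, -4374, 39366]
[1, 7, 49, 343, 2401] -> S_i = 1*7^i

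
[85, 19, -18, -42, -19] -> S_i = Random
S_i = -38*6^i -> [-38, -228, -1368, -8208, -49248]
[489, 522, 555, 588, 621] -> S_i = 489 + 33*i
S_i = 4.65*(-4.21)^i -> [4.65, -19.58, 82.42, -346.98, 1460.77]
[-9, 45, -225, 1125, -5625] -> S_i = -9*-5^i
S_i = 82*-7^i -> [82, -574, 4018, -28126, 196882]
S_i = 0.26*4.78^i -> [0.26, 1.24, 5.94, 28.4, 135.73]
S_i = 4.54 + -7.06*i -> [4.54, -2.52, -9.58, -16.64, -23.7]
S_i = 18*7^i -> [18, 126, 882, 6174, 43218]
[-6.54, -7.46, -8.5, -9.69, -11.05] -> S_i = -6.54*1.14^i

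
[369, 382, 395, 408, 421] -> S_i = 369 + 13*i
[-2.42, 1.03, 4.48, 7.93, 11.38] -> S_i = -2.42 + 3.45*i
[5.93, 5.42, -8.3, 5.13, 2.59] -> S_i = Random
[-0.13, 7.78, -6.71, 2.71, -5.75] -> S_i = Random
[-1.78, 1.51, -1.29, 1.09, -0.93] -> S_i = -1.78*(-0.85)^i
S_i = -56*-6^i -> [-56, 336, -2016, 12096, -72576]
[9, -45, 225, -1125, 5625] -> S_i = 9*-5^i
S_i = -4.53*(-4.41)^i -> [-4.53, 19.98, -88.1, 388.52, -1713.38]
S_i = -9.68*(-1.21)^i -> [-9.68, 11.71, -14.17, 17.15, -20.75]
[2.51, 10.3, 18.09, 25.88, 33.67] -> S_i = 2.51 + 7.79*i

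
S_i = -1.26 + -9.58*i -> [-1.26, -10.84, -20.42, -30.0, -39.58]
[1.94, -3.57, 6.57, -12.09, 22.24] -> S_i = 1.94*(-1.84)^i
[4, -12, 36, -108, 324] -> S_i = 4*-3^i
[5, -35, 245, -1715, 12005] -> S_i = 5*-7^i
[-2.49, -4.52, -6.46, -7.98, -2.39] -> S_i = Random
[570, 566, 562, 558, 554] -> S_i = 570 + -4*i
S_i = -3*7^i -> [-3, -21, -147, -1029, -7203]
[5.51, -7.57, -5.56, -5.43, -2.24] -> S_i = Random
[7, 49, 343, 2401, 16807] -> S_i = 7*7^i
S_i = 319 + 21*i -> [319, 340, 361, 382, 403]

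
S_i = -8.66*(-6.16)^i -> [-8.66, 53.35, -328.61, 2024.23, -12469.26]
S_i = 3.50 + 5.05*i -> [3.5, 8.55, 13.6, 18.65, 23.7]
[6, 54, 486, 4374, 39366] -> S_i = 6*9^i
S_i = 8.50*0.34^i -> [8.5, 2.89, 0.98, 0.33, 0.11]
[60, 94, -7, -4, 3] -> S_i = Random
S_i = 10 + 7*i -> [10, 17, 24, 31, 38]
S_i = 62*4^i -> [62, 248, 992, 3968, 15872]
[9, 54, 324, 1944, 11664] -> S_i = 9*6^i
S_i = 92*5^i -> [92, 460, 2300, 11500, 57500]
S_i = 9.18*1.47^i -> [9.18, 13.49, 19.84, 29.16, 42.87]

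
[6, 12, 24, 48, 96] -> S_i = 6*2^i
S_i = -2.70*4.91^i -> [-2.7, -13.26, -65.09, -319.6, -1569.24]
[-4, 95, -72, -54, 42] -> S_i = Random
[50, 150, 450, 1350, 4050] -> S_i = 50*3^i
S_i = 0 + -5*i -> [0, -5, -10, -15, -20]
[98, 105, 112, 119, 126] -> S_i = 98 + 7*i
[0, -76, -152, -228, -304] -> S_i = 0 + -76*i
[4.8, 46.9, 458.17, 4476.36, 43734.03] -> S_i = 4.80*9.77^i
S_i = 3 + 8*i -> [3, 11, 19, 27, 35]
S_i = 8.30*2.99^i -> [8.3, 24.82, 74.2, 221.87, 663.38]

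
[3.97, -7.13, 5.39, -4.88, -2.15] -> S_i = Random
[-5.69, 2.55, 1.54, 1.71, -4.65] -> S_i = Random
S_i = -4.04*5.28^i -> [-4.04, -21.33, -112.63, -594.68, -3139.91]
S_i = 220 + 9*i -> [220, 229, 238, 247, 256]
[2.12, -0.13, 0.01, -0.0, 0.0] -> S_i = 2.12*(-0.06)^i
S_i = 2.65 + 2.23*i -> [2.65, 4.88, 7.11, 9.34, 11.57]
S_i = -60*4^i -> [-60, -240, -960, -3840, -15360]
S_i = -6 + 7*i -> [-6, 1, 8, 15, 22]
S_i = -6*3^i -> [-6, -18, -54, -162, -486]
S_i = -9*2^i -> [-9, -18, -36, -72, -144]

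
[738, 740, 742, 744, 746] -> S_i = 738 + 2*i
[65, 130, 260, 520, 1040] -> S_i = 65*2^i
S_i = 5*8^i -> [5, 40, 320, 2560, 20480]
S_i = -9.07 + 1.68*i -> [-9.07, -7.39, -5.71, -4.03, -2.35]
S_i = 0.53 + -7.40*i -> [0.53, -6.87, -14.27, -21.67, -29.07]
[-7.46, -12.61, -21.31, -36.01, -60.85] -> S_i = -7.46*1.69^i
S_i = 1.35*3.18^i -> [1.35, 4.29, 13.65, 43.41, 138.05]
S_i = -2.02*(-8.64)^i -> [-2.02, 17.45, -150.79, 1302.84, -11256.58]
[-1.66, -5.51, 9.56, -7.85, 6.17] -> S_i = Random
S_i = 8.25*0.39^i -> [8.25, 3.22, 1.25, 0.49, 0.19]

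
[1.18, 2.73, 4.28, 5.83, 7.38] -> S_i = 1.18 + 1.55*i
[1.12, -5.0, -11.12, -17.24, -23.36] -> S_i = 1.12 + -6.12*i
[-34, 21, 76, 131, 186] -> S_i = -34 + 55*i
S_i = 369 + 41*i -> [369, 410, 451, 492, 533]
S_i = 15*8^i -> [15, 120, 960, 7680, 61440]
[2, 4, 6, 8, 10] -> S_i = 2 + 2*i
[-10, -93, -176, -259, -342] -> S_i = -10 + -83*i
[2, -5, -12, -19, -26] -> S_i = 2 + -7*i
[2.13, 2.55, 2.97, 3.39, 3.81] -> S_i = 2.13 + 0.42*i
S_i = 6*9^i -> [6, 54, 486, 4374, 39366]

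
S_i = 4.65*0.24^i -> [4.65, 1.12, 0.27, 0.06, 0.02]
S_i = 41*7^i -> [41, 287, 2009, 14063, 98441]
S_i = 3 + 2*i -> [3, 5, 7, 9, 11]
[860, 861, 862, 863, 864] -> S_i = 860 + 1*i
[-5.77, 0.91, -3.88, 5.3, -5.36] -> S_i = Random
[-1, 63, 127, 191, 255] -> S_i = -1 + 64*i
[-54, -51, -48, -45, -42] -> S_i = -54 + 3*i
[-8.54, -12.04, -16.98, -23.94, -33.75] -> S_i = -8.54*1.41^i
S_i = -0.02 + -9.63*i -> [-0.02, -9.65, -19.28, -28.91, -38.54]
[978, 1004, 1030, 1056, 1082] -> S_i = 978 + 26*i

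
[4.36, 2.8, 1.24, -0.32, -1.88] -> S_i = 4.36 + -1.56*i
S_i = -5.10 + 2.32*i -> [-5.1, -2.78, -0.46, 1.86, 4.18]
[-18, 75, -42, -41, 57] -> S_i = Random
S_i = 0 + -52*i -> [0, -52, -104, -156, -208]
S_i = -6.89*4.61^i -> [-6.89, -31.76, -146.43, -675.03, -3111.88]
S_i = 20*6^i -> [20, 120, 720, 4320, 25920]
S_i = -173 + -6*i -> [-173, -179, -185, -191, -197]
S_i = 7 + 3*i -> [7, 10, 13, 16, 19]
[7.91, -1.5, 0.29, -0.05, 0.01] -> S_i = 7.91*(-0.19)^i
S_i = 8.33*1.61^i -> [8.33, 13.41, 21.59, 34.76, 55.97]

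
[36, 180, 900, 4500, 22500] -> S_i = 36*5^i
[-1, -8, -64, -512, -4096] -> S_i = -1*8^i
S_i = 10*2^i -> [10, 20, 40, 80, 160]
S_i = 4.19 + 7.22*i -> [4.19, 11.41, 18.63, 25.85, 33.07]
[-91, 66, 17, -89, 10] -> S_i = Random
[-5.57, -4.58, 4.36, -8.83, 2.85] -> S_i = Random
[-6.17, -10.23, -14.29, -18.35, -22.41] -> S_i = -6.17 + -4.06*i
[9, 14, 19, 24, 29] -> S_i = 9 + 5*i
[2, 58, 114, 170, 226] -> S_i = 2 + 56*i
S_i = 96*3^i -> [96, 288, 864, 2592, 7776]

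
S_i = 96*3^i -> [96, 288, 864, 2592, 7776]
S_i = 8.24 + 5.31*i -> [8.24, 13.55, 18.86, 24.17, 29.48]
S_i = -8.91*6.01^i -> [-8.91, -53.55, -321.83, -1934.2, -11624.54]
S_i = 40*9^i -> [40, 360, 3240, 29160, 262440]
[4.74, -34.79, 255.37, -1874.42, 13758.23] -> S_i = 4.74*(-7.34)^i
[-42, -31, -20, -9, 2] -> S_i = -42 + 11*i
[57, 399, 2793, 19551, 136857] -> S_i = 57*7^i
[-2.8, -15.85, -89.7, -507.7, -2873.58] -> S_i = -2.80*5.66^i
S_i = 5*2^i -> [5, 10, 20, 40, 80]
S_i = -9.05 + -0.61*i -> [-9.05, -9.66, -10.27, -10.88, -11.49]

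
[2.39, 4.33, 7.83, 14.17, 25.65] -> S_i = 2.39*1.81^i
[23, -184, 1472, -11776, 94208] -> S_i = 23*-8^i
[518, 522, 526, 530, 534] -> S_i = 518 + 4*i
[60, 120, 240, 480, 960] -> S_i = 60*2^i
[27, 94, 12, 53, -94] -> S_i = Random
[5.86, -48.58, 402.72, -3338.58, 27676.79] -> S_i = 5.86*(-8.29)^i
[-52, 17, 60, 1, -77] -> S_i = Random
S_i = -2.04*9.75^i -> [-2.04, -19.89, -193.93, -1890.79, -18435.23]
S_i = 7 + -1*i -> [7, 6, 5, 4, 3]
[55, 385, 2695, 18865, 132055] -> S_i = 55*7^i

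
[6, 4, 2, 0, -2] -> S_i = 6 + -2*i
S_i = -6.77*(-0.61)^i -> [-6.77, 4.13, -2.52, 1.54, -0.94]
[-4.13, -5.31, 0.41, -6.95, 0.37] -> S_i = Random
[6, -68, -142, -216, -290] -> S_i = 6 + -74*i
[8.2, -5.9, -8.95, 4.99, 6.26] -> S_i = Random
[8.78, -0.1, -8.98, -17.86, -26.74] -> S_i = 8.78 + -8.88*i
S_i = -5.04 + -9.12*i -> [-5.04, -14.16, -23.28, -32.4, -41.52]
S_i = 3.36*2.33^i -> [3.36, 7.83, 18.24, 42.5, 99.03]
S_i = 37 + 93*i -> [37, 130, 223, 316, 409]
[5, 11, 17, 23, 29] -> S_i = 5 + 6*i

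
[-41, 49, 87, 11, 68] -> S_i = Random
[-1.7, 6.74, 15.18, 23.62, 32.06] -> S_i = -1.70 + 8.44*i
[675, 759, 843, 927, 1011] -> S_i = 675 + 84*i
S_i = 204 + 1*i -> [204, 205, 206, 207, 208]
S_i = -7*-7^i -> [-7, 49, -343, 2401, -16807]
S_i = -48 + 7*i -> [-48, -41, -34, -27, -20]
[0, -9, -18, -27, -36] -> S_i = 0 + -9*i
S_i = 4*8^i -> [4, 32, 256, 2048, 16384]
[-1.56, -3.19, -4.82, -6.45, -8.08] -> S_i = -1.56 + -1.63*i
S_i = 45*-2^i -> [45, -90, 180, -360, 720]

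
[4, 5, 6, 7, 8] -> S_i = 4 + 1*i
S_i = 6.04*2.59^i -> [6.04, 15.64, 40.52, 104.94, 271.79]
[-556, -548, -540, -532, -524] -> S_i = -556 + 8*i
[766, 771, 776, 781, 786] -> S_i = 766 + 5*i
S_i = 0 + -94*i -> [0, -94, -188, -282, -376]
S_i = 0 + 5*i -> [0, 5, 10, 15, 20]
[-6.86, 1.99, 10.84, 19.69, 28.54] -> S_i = -6.86 + 8.85*i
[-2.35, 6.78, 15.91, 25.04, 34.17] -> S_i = -2.35 + 9.13*i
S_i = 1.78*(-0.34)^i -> [1.78, -0.61, 0.21, -0.07, 0.02]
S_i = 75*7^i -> [75, 525, 3675, 25725, 180075]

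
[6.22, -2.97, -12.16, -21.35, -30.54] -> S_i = 6.22 + -9.19*i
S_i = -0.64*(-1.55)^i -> [-0.64, 0.99, -1.54, 2.38, -3.69]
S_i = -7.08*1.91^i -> [-7.08, -13.52, -25.83, -49.33, -94.23]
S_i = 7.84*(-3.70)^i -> [7.84, -29.01, 107.33, -397.12, 1469.34]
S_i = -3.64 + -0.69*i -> [-3.64, -4.33, -5.02, -5.71, -6.4]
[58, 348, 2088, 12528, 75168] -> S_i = 58*6^i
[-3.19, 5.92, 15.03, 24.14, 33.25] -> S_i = -3.19 + 9.11*i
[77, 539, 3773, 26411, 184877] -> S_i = 77*7^i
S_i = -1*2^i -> [-1, -2, -4, -8, -16]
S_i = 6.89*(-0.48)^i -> [6.89, -3.31, 1.59, -0.76, 0.37]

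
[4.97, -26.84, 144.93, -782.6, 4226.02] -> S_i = 4.97*(-5.40)^i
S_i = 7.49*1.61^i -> [7.49, 12.06, 19.41, 31.26, 50.33]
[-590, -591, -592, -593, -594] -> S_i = -590 + -1*i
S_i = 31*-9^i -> [31, -279, 2511, -22599, 203391]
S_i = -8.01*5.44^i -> [-8.01, -43.57, -237.04, -1289.52, -7015.01]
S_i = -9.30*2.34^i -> [-9.3, -21.76, -50.92, -119.16, -278.83]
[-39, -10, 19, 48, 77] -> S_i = -39 + 29*i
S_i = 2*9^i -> [2, 18, 162, 1458, 13122]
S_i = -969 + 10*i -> [-969, -959, -949, -939, -929]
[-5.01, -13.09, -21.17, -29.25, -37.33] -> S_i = -5.01 + -8.08*i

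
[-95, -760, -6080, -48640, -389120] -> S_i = -95*8^i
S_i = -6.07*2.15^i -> [-6.07, -13.05, -28.06, -60.33, -129.7]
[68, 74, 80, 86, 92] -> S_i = 68 + 6*i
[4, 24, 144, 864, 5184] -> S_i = 4*6^i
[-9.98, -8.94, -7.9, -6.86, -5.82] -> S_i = -9.98 + 1.04*i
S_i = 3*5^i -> [3, 15, 75, 375, 1875]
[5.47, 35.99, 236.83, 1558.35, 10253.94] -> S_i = 5.47*6.58^i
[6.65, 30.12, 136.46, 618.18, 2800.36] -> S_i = 6.65*4.53^i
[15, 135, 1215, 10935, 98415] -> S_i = 15*9^i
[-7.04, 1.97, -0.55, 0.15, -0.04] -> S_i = -7.04*(-0.28)^i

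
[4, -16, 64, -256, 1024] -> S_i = 4*-4^i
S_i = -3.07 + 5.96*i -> [-3.07, 2.89, 8.85, 14.81, 20.77]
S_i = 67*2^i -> [67, 134, 268, 536, 1072]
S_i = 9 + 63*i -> [9, 72, 135, 198, 261]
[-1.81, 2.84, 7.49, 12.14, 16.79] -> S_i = -1.81 + 4.65*i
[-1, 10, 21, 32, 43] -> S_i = -1 + 11*i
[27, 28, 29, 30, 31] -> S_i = 27 + 1*i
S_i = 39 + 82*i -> [39, 121, 203, 285, 367]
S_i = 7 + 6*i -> [7, 13, 19, 25, 31]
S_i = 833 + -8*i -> [833, 825, 817, 809, 801]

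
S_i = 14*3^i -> [14, 42, 126, 378, 1134]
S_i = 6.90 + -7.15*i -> [6.9, -0.25, -7.4, -14.55, -21.7]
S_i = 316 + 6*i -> [316, 322, 328, 334, 340]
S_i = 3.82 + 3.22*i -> [3.82, 7.04, 10.26, 13.48, 16.7]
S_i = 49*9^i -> [49, 441, 3969, 35721, 321489]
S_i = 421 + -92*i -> [421, 329, 237, 145, 53]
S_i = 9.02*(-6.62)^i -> [9.02, -59.71, 395.3, -2616.86, 17323.61]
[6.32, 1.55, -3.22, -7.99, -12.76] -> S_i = 6.32 + -4.77*i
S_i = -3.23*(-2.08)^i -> [-3.23, 6.72, -13.97, 29.07, -60.46]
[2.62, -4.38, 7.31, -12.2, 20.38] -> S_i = 2.62*(-1.67)^i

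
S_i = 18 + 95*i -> [18, 113, 208, 303, 398]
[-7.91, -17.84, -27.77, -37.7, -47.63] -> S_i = -7.91 + -9.93*i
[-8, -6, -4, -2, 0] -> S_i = -8 + 2*i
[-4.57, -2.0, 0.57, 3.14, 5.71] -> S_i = -4.57 + 2.57*i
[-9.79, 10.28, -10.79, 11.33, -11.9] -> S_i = -9.79*(-1.05)^i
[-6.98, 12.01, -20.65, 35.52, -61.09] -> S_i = -6.98*(-1.72)^i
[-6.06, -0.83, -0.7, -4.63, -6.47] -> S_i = Random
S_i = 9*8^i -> [9, 72, 576, 4608, 36864]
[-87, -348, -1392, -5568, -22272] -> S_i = -87*4^i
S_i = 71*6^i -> [71, 426, 2556, 15336, 92016]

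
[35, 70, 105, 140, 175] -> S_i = 35 + 35*i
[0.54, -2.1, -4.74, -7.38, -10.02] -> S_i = 0.54 + -2.64*i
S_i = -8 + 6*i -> [-8, -2, 4, 10, 16]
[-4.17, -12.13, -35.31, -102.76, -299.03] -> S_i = -4.17*2.91^i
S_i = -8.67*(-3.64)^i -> [-8.67, 31.56, -114.87, 418.14, -1522.03]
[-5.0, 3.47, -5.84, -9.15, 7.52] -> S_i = Random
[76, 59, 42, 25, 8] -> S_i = 76 + -17*i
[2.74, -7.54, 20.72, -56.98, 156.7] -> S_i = 2.74*(-2.75)^i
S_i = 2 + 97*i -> [2, 99, 196, 293, 390]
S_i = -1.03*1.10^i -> [-1.03, -1.13, -1.25, -1.37, -1.51]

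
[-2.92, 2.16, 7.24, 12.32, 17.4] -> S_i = -2.92 + 5.08*i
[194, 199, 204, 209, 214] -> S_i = 194 + 5*i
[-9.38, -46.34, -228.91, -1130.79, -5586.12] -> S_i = -9.38*4.94^i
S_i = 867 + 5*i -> [867, 872, 877, 882, 887]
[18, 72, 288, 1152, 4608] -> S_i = 18*4^i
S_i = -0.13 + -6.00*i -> [-0.13, -6.13, -12.13, -18.13, -24.13]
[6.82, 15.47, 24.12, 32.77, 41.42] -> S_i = 6.82 + 8.65*i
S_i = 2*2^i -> [2, 4, 8, 16, 32]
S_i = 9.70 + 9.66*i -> [9.7, 19.36, 29.02, 38.68, 48.34]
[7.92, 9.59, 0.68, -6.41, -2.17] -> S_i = Random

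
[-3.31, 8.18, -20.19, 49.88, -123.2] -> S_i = -3.31*(-2.47)^i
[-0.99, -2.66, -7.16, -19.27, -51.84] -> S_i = -0.99*2.69^i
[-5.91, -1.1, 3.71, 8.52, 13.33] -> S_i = -5.91 + 4.81*i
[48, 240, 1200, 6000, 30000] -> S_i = 48*5^i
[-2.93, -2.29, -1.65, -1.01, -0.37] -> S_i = -2.93 + 0.64*i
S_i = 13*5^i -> [13, 65, 325, 1625, 8125]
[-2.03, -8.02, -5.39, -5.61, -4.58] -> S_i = Random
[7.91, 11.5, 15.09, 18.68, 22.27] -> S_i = 7.91 + 3.59*i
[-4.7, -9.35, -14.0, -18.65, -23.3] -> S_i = -4.70 + -4.65*i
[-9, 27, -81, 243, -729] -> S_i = -9*-3^i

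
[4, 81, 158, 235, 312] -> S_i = 4 + 77*i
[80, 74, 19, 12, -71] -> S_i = Random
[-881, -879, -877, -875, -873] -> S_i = -881 + 2*i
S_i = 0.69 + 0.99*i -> [0.69, 1.68, 2.67, 3.66, 4.65]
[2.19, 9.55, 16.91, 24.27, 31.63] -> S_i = 2.19 + 7.36*i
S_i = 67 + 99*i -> [67, 166, 265, 364, 463]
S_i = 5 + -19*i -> [5, -14, -33, -52, -71]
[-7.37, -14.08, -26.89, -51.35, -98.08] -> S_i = -7.37*1.91^i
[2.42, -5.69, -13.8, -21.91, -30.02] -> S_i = 2.42 + -8.11*i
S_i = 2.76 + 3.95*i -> [2.76, 6.71, 10.66, 14.61, 18.56]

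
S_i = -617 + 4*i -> [-617, -613, -609, -605, -601]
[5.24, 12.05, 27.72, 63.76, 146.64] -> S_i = 5.24*2.30^i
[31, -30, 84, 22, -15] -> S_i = Random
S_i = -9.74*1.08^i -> [-9.74, -10.52, -11.36, -12.27, -13.25]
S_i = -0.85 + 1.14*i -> [-0.85, 0.29, 1.43, 2.57, 3.71]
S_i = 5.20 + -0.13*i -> [5.2, 5.07, 4.94, 4.81, 4.68]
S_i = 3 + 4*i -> [3, 7, 11, 15, 19]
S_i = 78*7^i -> [78, 546, 3822, 26754, 187278]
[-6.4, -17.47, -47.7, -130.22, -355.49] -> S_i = -6.40*2.73^i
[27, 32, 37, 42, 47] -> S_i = 27 + 5*i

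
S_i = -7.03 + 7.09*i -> [-7.03, 0.06, 7.15, 14.24, 21.33]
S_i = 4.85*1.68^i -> [4.85, 8.15, 13.69, 23.0, 38.63]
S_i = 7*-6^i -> [7, -42, 252, -1512, 9072]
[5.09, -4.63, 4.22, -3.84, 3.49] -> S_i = 5.09*(-0.91)^i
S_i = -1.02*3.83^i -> [-1.02, -3.91, -14.96, -57.31, -219.48]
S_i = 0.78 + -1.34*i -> [0.78, -0.56, -1.9, -3.24, -4.58]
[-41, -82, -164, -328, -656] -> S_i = -41*2^i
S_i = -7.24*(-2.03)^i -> [-7.24, 14.7, -29.84, 60.57, -122.95]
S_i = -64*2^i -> [-64, -128, -256, -512, -1024]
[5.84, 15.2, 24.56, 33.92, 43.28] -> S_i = 5.84 + 9.36*i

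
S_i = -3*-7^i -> [-3, 21, -147, 1029, -7203]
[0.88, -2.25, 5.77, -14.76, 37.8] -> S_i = 0.88*(-2.56)^i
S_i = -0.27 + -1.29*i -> [-0.27, -1.56, -2.85, -4.14, -5.43]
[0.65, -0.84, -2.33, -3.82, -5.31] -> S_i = 0.65 + -1.49*i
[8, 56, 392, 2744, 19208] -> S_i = 8*7^i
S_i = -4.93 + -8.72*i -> [-4.93, -13.65, -22.37, -31.09, -39.81]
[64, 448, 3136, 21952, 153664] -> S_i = 64*7^i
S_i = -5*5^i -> [-5, -25, -125, -625, -3125]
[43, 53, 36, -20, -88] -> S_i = Random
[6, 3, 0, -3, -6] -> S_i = 6 + -3*i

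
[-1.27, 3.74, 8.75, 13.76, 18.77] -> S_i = -1.27 + 5.01*i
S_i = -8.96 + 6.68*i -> [-8.96, -2.28, 4.4, 11.08, 17.76]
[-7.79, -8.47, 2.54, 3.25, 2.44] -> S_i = Random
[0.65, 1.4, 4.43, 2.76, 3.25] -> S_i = Random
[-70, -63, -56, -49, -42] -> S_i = -70 + 7*i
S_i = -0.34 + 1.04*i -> [-0.34, 0.7, 1.74, 2.78, 3.82]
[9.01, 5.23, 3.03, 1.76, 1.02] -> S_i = 9.01*0.58^i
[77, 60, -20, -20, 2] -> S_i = Random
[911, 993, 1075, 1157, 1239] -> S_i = 911 + 82*i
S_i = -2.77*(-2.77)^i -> [-2.77, 7.67, -21.25, 58.87, -163.08]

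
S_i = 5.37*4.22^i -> [5.37, 22.66, 95.63, 403.56, 1703.04]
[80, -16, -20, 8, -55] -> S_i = Random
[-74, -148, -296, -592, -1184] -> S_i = -74*2^i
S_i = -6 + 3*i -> [-6, -3, 0, 3, 6]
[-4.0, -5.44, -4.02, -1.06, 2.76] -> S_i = Random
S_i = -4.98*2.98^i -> [-4.98, -14.84, -44.22, -131.79, -392.73]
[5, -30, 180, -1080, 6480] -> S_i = 5*-6^i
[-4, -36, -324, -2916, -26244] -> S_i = -4*9^i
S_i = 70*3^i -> [70, 210, 630, 1890, 5670]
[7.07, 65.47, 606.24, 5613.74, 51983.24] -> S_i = 7.07*9.26^i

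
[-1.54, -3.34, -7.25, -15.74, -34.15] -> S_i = -1.54*2.17^i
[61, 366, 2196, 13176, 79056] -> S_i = 61*6^i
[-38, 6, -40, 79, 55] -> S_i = Random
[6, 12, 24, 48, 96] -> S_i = 6*2^i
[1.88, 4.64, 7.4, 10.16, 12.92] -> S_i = 1.88 + 2.76*i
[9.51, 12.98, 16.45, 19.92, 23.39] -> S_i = 9.51 + 3.47*i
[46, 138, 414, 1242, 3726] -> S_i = 46*3^i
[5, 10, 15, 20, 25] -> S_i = 5 + 5*i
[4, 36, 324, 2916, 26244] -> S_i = 4*9^i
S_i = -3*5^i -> [-3, -15, -75, -375, -1875]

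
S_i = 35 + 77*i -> [35, 112, 189, 266, 343]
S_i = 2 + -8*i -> [2, -6, -14, -22, -30]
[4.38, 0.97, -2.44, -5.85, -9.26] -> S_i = 4.38 + -3.41*i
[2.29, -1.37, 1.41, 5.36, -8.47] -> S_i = Random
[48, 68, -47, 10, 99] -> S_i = Random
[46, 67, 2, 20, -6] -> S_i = Random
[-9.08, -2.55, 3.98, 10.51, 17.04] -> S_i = -9.08 + 6.53*i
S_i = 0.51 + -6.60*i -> [0.51, -6.09, -12.69, -19.29, -25.89]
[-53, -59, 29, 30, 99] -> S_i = Random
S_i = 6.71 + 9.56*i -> [6.71, 16.27, 25.83, 35.39, 44.95]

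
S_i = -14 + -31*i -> [-14, -45, -76, -107, -138]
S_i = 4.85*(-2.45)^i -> [4.85, -11.88, 29.11, -71.32, 174.75]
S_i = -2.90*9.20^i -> [-2.9, -26.68, -245.46, -2258.2, -20775.4]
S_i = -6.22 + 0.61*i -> [-6.22, -5.61, -5.0, -4.39, -3.78]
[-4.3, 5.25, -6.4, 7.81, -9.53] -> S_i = -4.30*(-1.22)^i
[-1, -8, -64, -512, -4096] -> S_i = -1*8^i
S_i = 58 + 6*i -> [58, 64, 70, 76, 82]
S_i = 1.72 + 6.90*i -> [1.72, 8.62, 15.52, 22.42, 29.32]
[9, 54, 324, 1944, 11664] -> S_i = 9*6^i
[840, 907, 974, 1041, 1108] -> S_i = 840 + 67*i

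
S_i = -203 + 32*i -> [-203, -171, -139, -107, -75]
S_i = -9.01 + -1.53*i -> [-9.01, -10.54, -12.07, -13.6, -15.13]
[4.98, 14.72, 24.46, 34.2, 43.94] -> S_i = 4.98 + 9.74*i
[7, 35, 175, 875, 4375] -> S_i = 7*5^i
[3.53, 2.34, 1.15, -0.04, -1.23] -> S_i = 3.53 + -1.19*i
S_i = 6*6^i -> [6, 36, 216, 1296, 7776]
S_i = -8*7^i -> [-8, -56, -392, -2744, -19208]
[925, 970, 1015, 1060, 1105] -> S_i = 925 + 45*i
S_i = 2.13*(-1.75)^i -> [2.13, -3.73, 6.52, -11.42, 19.98]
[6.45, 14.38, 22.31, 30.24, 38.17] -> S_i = 6.45 + 7.93*i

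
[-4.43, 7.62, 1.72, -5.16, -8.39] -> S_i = Random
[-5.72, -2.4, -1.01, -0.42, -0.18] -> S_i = -5.72*0.42^i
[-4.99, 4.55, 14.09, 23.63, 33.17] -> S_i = -4.99 + 9.54*i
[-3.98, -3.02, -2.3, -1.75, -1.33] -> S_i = -3.98*0.76^i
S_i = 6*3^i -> [6, 18, 54, 162, 486]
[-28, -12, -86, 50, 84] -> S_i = Random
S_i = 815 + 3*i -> [815, 818, 821, 824, 827]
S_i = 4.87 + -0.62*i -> [4.87, 4.25, 3.63, 3.01, 2.39]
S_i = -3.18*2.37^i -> [-3.18, -7.54, -17.86, -42.33, -100.33]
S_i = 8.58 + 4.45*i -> [8.58, 13.03, 17.48, 21.93, 26.38]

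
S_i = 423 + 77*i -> [423, 500, 577, 654, 731]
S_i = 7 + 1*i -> [7, 8, 9, 10, 11]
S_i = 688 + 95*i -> [688, 783, 878, 973, 1068]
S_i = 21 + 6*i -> [21, 27, 33, 39, 45]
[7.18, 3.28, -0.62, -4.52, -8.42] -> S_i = 7.18 + -3.90*i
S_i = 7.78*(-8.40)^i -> [7.78, -65.35, 548.96, -4611.24, 38734.39]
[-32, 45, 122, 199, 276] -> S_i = -32 + 77*i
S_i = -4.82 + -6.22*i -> [-4.82, -11.04, -17.26, -23.48, -29.7]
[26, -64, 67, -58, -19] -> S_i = Random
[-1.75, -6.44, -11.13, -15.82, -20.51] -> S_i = -1.75 + -4.69*i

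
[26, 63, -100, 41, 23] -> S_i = Random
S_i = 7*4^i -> [7, 28, 112, 448, 1792]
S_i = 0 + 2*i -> [0, 2, 4, 6, 8]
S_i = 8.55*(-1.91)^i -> [8.55, -16.33, 31.19, -59.58, 113.79]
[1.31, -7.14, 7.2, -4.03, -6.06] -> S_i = Random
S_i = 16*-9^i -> [16, -144, 1296, -11664, 104976]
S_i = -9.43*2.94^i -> [-9.43, -27.72, -81.51, -239.64, -704.53]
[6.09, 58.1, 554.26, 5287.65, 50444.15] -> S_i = 6.09*9.54^i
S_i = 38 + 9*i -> [38, 47, 56, 65, 74]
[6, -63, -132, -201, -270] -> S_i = 6 + -69*i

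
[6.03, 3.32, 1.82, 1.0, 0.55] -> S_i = 6.03*0.55^i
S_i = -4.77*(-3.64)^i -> [-4.77, 17.36, -63.2, 230.05, -837.38]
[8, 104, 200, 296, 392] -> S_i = 8 + 96*i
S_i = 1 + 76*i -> [1, 77, 153, 229, 305]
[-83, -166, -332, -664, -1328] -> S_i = -83*2^i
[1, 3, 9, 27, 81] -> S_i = 1*3^i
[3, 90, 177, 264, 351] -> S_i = 3 + 87*i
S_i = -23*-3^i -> [-23, 69, -207, 621, -1863]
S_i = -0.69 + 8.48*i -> [-0.69, 7.79, 16.27, 24.75, 33.23]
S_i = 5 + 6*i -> [5, 11, 17, 23, 29]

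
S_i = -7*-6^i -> [-7, 42, -252, 1512, -9072]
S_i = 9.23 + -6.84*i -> [9.23, 2.39, -4.45, -11.29, -18.13]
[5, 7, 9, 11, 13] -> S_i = 5 + 2*i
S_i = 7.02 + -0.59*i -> [7.02, 6.43, 5.84, 5.25, 4.66]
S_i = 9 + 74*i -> [9, 83, 157, 231, 305]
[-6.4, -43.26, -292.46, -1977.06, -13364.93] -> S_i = -6.40*6.76^i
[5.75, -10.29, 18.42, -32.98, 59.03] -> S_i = 5.75*(-1.79)^i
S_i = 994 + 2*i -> [994, 996, 998, 1000, 1002]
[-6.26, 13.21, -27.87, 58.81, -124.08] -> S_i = -6.26*(-2.11)^i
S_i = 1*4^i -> [1, 4, 16, 64, 256]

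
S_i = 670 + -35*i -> [670, 635, 600, 565, 530]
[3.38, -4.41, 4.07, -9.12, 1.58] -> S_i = Random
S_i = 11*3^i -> [11, 33, 99, 297, 891]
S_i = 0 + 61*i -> [0, 61, 122, 183, 244]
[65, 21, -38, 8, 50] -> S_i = Random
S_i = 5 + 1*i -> [5, 6, 7, 8, 9]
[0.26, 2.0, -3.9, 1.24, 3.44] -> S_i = Random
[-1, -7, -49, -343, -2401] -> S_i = -1*7^i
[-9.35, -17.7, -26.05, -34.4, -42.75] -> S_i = -9.35 + -8.35*i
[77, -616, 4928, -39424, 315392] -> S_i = 77*-8^i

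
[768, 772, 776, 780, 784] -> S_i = 768 + 4*i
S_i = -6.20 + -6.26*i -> [-6.2, -12.46, -18.72, -24.98, -31.24]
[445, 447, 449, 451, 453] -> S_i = 445 + 2*i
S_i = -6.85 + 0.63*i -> [-6.85, -6.22, -5.59, -4.96, -4.33]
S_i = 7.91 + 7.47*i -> [7.91, 15.38, 22.85, 30.32, 37.79]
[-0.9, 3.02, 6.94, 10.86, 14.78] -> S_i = -0.90 + 3.92*i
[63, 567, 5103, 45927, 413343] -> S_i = 63*9^i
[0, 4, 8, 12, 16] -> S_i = 0 + 4*i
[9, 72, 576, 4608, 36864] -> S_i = 9*8^i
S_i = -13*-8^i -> [-13, 104, -832, 6656, -53248]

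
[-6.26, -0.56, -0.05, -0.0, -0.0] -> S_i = -6.26*0.09^i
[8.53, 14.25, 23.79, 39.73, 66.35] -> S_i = 8.53*1.67^i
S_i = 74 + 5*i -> [74, 79, 84, 89, 94]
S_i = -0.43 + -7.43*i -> [-0.43, -7.86, -15.29, -22.72, -30.15]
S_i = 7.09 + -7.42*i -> [7.09, -0.33, -7.75, -15.17, -22.59]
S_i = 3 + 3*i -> [3, 6, 9, 12, 15]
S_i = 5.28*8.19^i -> [5.28, 43.24, 354.16, 2900.59, 23755.79]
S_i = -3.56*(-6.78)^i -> [-3.56, 24.14, -163.65, 1109.53, -7522.61]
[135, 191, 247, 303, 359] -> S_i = 135 + 56*i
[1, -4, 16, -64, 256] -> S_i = 1*-4^i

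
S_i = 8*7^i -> [8, 56, 392, 2744, 19208]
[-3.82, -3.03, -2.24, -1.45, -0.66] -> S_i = -3.82 + 0.79*i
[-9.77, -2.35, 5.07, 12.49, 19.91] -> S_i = -9.77 + 7.42*i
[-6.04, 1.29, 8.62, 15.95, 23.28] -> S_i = -6.04 + 7.33*i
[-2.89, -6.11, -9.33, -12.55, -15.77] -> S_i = -2.89 + -3.22*i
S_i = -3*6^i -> [-3, -18, -108, -648, -3888]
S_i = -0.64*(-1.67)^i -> [-0.64, 1.07, -1.78, 2.98, -4.98]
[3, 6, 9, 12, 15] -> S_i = 3 + 3*i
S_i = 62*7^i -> [62, 434, 3038, 21266, 148862]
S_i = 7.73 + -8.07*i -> [7.73, -0.34, -8.41, -16.48, -24.55]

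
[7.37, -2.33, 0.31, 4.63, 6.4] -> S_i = Random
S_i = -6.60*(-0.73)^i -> [-6.6, 4.82, -3.52, 2.57, -1.87]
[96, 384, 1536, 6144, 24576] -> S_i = 96*4^i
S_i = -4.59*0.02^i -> [-4.59, -0.09, -0.0, -0.0, -0.0]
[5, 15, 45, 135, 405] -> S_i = 5*3^i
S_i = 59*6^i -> [59, 354, 2124, 12744, 76464]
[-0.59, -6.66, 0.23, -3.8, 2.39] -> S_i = Random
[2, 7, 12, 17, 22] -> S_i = 2 + 5*i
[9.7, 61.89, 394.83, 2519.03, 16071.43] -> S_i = 9.70*6.38^i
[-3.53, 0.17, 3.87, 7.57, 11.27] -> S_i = -3.53 + 3.70*i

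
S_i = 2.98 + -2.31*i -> [2.98, 0.67, -1.64, -3.95, -6.26]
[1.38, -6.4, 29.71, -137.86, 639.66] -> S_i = 1.38*(-4.64)^i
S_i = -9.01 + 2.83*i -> [-9.01, -6.18, -3.35, -0.52, 2.31]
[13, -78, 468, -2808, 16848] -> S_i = 13*-6^i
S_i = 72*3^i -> [72, 216, 648, 1944, 5832]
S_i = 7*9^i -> [7, 63, 567, 5103, 45927]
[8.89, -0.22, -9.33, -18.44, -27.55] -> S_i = 8.89 + -9.11*i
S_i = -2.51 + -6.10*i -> [-2.51, -8.61, -14.71, -20.81, -26.91]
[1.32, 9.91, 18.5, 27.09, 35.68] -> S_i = 1.32 + 8.59*i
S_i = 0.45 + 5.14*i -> [0.45, 5.59, 10.73, 15.87, 21.01]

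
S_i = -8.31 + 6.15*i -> [-8.31, -2.16, 3.99, 10.14, 16.29]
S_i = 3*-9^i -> [3, -27, 243, -2187, 19683]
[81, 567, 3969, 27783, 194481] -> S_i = 81*7^i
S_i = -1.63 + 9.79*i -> [-1.63, 8.16, 17.95, 27.74, 37.53]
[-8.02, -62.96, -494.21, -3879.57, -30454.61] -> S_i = -8.02*7.85^i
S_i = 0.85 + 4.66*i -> [0.85, 5.51, 10.17, 14.83, 19.49]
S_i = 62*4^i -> [62, 248, 992, 3968, 15872]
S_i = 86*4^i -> [86, 344, 1376, 5504, 22016]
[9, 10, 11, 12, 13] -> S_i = 9 + 1*i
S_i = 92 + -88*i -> [92, 4, -84, -172, -260]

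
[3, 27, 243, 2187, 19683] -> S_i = 3*9^i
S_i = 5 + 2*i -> [5, 7, 9, 11, 13]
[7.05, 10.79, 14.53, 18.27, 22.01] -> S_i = 7.05 + 3.74*i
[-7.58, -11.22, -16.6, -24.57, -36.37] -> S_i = -7.58*1.48^i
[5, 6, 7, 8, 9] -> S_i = 5 + 1*i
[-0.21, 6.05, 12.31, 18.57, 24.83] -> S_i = -0.21 + 6.26*i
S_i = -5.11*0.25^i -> [-5.11, -1.28, -0.32, -0.08, -0.02]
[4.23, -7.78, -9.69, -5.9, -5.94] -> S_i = Random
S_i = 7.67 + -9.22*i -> [7.67, -1.55, -10.77, -19.99, -29.21]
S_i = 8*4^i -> [8, 32, 128, 512, 2048]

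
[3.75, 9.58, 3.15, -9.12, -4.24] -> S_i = Random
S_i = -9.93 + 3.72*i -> [-9.93, -6.21, -2.49, 1.23, 4.95]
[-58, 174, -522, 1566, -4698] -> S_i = -58*-3^i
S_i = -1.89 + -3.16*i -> [-1.89, -5.05, -8.21, -11.37, -14.53]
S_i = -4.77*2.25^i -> [-4.77, -10.73, -24.15, -54.33, -122.25]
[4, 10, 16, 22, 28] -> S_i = 4 + 6*i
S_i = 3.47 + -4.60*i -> [3.47, -1.13, -5.73, -10.33, -14.93]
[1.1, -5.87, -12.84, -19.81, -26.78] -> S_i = 1.10 + -6.97*i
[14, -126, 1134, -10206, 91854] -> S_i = 14*-9^i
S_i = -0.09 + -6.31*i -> [-0.09, -6.4, -12.71, -19.02, -25.33]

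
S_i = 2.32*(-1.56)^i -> [2.32, -3.62, 5.65, -8.81, 13.74]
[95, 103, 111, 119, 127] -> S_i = 95 + 8*i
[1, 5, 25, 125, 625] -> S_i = 1*5^i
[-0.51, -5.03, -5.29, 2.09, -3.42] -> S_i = Random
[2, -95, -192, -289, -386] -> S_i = 2 + -97*i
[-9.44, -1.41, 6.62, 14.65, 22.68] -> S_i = -9.44 + 8.03*i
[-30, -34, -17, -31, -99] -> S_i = Random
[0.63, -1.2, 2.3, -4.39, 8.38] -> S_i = 0.63*(-1.91)^i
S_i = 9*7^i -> [9, 63, 441, 3087, 21609]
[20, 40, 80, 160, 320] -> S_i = 20*2^i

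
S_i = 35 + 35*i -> [35, 70, 105, 140, 175]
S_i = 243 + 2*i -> [243, 245, 247, 249, 251]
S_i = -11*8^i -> [-11, -88, -704, -5632, -45056]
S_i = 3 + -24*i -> [3, -21, -45, -69, -93]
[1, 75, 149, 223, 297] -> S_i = 1 + 74*i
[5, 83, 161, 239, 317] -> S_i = 5 + 78*i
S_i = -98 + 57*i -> [-98, -41, 16, 73, 130]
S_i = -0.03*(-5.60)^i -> [-0.03, 0.17, -0.94, 5.27, -29.5]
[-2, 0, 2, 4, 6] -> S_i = -2 + 2*i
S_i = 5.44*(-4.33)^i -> [5.44, -23.56, 101.99, -441.63, 1912.28]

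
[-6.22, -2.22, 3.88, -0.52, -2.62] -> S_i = Random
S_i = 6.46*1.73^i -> [6.46, 11.18, 19.33, 33.45, 57.87]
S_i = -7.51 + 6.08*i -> [-7.51, -1.43, 4.65, 10.73, 16.81]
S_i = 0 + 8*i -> [0, 8, 16, 24, 32]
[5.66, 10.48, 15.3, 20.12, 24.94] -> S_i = 5.66 + 4.82*i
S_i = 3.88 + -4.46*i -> [3.88, -0.58, -5.04, -9.5, -13.96]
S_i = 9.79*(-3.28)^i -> [9.79, -32.11, 105.32, -345.47, 1133.13]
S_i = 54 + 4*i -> [54, 58, 62, 66, 70]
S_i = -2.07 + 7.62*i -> [-2.07, 5.55, 13.17, 20.79, 28.41]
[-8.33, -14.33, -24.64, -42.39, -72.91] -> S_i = -8.33*1.72^i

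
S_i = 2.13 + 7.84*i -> [2.13, 9.97, 17.81, 25.65, 33.49]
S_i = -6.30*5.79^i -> [-6.3, -36.48, -211.2, -1222.86, -7080.35]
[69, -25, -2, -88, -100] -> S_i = Random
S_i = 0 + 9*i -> [0, 9, 18, 27, 36]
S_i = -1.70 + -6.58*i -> [-1.7, -8.28, -14.86, -21.44, -28.02]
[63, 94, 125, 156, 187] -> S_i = 63 + 31*i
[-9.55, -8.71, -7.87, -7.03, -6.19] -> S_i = -9.55 + 0.84*i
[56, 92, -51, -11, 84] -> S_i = Random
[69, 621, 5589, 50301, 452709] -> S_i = 69*9^i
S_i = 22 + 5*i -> [22, 27, 32, 37, 42]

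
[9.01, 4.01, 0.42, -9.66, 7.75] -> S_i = Random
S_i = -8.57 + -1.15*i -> [-8.57, -9.72, -10.87, -12.02, -13.17]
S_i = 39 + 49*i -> [39, 88, 137, 186, 235]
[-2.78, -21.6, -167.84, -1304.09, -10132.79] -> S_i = -2.78*7.77^i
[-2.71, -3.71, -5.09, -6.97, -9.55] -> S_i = -2.71*1.37^i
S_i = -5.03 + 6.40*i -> [-5.03, 1.37, 7.77, 14.17, 20.57]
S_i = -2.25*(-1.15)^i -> [-2.25, 2.59, -2.98, 3.42, -3.94]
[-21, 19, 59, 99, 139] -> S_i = -21 + 40*i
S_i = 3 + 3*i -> [3, 6, 9, 12, 15]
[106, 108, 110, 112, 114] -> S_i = 106 + 2*i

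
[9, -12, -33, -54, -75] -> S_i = 9 + -21*i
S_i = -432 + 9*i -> [-432, -423, -414, -405, -396]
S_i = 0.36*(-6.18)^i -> [0.36, -2.22, 13.75, -84.97, 525.12]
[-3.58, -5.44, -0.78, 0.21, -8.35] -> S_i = Random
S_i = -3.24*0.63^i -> [-3.24, -2.04, -1.29, -0.81, -0.51]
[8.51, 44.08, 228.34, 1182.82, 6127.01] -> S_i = 8.51*5.18^i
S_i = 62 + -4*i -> [62, 58, 54, 50, 46]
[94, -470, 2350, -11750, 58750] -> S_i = 94*-5^i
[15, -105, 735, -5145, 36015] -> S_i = 15*-7^i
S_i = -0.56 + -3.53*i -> [-0.56, -4.09, -7.62, -11.15, -14.68]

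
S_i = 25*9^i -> [25, 225, 2025, 18225, 164025]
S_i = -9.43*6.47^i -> [-9.43, -61.01, -394.75, -2554.02, -16524.52]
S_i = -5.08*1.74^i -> [-5.08, -8.84, -15.38, -26.76, -46.57]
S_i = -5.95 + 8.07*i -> [-5.95, 2.12, 10.19, 18.26, 26.33]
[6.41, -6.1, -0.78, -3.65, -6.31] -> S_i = Random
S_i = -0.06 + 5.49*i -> [-0.06, 5.43, 10.92, 16.41, 21.9]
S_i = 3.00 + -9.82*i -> [3.0, -6.82, -16.64, -26.46, -36.28]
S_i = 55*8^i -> [55, 440, 3520, 28160, 225280]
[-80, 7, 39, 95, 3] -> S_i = Random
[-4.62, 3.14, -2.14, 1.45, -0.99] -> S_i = -4.62*(-0.68)^i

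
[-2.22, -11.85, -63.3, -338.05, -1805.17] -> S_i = -2.22*5.34^i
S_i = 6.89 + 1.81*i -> [6.89, 8.7, 10.51, 12.32, 14.13]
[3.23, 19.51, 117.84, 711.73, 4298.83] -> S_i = 3.23*6.04^i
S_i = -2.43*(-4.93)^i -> [-2.43, 11.98, -59.06, 291.17, -1435.47]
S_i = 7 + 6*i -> [7, 13, 19, 25, 31]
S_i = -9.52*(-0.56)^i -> [-9.52, 5.33, -2.99, 1.67, -0.94]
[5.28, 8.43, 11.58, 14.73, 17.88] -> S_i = 5.28 + 3.15*i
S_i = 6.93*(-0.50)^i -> [6.93, -3.46, 1.73, -0.87, 0.43]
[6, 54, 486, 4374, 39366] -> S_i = 6*9^i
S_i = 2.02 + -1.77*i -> [2.02, 0.25, -1.52, -3.29, -5.06]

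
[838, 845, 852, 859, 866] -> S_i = 838 + 7*i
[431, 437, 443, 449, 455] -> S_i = 431 + 6*i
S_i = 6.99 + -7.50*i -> [6.99, -0.51, -8.01, -15.51, -23.01]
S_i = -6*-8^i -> [-6, 48, -384, 3072, -24576]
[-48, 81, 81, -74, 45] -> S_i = Random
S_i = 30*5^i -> [30, 150, 750, 3750, 18750]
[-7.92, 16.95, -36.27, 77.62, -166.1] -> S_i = -7.92*(-2.14)^i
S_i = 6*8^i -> [6, 48, 384, 3072, 24576]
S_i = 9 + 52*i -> [9, 61, 113, 165, 217]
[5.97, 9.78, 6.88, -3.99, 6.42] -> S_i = Random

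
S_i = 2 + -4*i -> [2, -2, -6, -10, -14]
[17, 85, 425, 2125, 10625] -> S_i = 17*5^i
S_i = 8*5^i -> [8, 40, 200, 1000, 5000]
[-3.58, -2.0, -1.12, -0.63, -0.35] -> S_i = -3.58*0.56^i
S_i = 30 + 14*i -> [30, 44, 58, 72, 86]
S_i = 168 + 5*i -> [168, 173, 178, 183, 188]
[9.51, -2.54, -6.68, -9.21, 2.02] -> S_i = Random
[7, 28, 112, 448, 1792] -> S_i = 7*4^i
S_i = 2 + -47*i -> [2, -45, -92, -139, -186]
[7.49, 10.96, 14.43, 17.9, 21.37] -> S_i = 7.49 + 3.47*i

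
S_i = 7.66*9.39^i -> [7.66, 71.93, 675.4, 6341.99, 59551.29]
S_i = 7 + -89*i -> [7, -82, -171, -260, -349]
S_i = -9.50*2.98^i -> [-9.5, -28.31, -84.36, -251.4, -749.18]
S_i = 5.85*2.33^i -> [5.85, 13.63, 31.76, 74.0, 172.42]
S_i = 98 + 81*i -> [98, 179, 260, 341, 422]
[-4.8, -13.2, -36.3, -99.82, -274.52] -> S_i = -4.80*2.75^i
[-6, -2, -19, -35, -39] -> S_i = Random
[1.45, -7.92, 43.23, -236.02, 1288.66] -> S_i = 1.45*(-5.46)^i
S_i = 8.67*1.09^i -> [8.67, 9.45, 10.3, 11.23, 12.24]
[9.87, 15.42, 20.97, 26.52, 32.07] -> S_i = 9.87 + 5.55*i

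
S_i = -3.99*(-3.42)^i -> [-3.99, 13.65, -46.67, 159.61, -545.86]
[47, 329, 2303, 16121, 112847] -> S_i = 47*7^i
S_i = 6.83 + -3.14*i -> [6.83, 3.69, 0.55, -2.59, -5.73]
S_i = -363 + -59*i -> [-363, -422, -481, -540, -599]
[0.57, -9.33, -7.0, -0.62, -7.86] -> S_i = Random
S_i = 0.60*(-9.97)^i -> [0.6, -5.98, 59.64, -594.62, 5928.32]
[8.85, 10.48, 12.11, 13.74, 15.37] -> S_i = 8.85 + 1.63*i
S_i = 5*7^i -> [5, 35, 245, 1715, 12005]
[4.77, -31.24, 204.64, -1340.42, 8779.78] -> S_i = 4.77*(-6.55)^i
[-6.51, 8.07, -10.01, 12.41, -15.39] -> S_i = -6.51*(-1.24)^i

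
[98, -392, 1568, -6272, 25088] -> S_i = 98*-4^i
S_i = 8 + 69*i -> [8, 77, 146, 215, 284]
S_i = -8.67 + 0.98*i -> [-8.67, -7.69, -6.71, -5.73, -4.75]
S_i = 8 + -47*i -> [8, -39, -86, -133, -180]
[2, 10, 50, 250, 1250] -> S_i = 2*5^i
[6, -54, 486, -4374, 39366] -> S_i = 6*-9^i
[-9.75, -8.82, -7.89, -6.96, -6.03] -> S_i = -9.75 + 0.93*i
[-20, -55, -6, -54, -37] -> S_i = Random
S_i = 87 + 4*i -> [87, 91, 95, 99, 103]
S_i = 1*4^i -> [1, 4, 16, 64, 256]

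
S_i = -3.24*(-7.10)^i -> [-3.24, 23.0, -163.33, 1159.63, -8233.38]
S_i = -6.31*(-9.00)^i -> [-6.31, 56.79, -511.11, 4599.99, -41399.91]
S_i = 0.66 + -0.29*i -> [0.66, 0.37, 0.08, -0.21, -0.5]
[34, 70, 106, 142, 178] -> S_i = 34 + 36*i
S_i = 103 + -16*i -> [103, 87, 71, 55, 39]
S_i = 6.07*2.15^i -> [6.07, 13.05, 28.06, 60.33, 129.7]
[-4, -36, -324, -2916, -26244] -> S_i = -4*9^i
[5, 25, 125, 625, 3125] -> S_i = 5*5^i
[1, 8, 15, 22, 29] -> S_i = 1 + 7*i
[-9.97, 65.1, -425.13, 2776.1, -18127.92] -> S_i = -9.97*(-6.53)^i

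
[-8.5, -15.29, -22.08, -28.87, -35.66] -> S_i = -8.50 + -6.79*i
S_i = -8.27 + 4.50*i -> [-8.27, -3.77, 0.73, 5.23, 9.73]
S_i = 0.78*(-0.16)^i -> [0.78, -0.12, 0.02, -0.0, 0.0]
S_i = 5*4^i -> [5, 20, 80, 320, 1280]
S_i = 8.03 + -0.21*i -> [8.03, 7.82, 7.61, 7.4, 7.19]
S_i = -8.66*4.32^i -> [-8.66, -37.41, -161.62, -698.18, -3016.15]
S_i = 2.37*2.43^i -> [2.37, 5.76, 13.99, 34.01, 82.64]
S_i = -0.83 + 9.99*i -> [-0.83, 9.16, 19.15, 29.14, 39.13]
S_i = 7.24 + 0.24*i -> [7.24, 7.48, 7.72, 7.96, 8.2]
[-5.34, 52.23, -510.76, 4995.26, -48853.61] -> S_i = -5.34*(-9.78)^i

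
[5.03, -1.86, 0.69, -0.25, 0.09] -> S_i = 5.03*(-0.37)^i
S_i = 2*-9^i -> [2, -18, 162, -1458, 13122]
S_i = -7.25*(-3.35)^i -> [-7.25, 24.29, -81.36, 272.57, -913.1]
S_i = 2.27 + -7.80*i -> [2.27, -5.53, -13.33, -21.13, -28.93]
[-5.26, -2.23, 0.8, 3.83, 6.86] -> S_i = -5.26 + 3.03*i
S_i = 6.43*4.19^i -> [6.43, 26.94, 112.89, 472.99, 1981.83]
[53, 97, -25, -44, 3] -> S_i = Random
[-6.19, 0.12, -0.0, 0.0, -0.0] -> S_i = -6.19*(-0.02)^i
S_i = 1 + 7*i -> [1, 8, 15, 22, 29]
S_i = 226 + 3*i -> [226, 229, 232, 235, 238]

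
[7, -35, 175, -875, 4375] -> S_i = 7*-5^i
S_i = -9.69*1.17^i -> [-9.69, -11.34, -13.26, -15.52, -18.16]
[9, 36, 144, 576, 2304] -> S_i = 9*4^i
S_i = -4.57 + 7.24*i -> [-4.57, 2.67, 9.91, 17.15, 24.39]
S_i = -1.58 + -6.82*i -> [-1.58, -8.4, -15.22, -22.04, -28.86]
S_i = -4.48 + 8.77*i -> [-4.48, 4.29, 13.06, 21.83, 30.6]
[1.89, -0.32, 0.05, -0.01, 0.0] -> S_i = 1.89*(-0.17)^i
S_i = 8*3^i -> [8, 24, 72, 216, 648]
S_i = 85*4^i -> [85, 340, 1360, 5440, 21760]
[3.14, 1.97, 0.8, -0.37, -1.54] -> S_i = 3.14 + -1.17*i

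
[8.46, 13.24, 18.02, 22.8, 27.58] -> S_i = 8.46 + 4.78*i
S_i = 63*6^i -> [63, 378, 2268, 13608, 81648]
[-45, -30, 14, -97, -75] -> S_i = Random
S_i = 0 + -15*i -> [0, -15, -30, -45, -60]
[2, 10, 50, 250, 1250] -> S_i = 2*5^i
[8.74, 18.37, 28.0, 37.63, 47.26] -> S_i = 8.74 + 9.63*i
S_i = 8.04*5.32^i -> [8.04, 42.77, 227.55, 1210.57, 6440.25]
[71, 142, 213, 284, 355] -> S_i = 71 + 71*i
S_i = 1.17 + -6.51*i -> [1.17, -5.34, -11.85, -18.36, -24.87]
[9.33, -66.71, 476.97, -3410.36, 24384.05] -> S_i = 9.33*(-7.15)^i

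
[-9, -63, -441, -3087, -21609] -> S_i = -9*7^i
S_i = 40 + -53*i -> [40, -13, -66, -119, -172]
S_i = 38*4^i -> [38, 152, 608, 2432, 9728]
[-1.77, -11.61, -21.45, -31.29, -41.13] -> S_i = -1.77 + -9.84*i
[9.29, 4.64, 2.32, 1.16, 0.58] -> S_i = 9.29*0.50^i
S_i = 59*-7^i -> [59, -413, 2891, -20237, 141659]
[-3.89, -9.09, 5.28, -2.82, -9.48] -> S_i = Random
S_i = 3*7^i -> [3, 21, 147, 1029, 7203]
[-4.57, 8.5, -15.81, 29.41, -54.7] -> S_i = -4.57*(-1.86)^i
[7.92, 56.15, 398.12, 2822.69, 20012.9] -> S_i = 7.92*7.09^i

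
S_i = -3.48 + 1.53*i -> [-3.48, -1.95, -0.42, 1.11, 2.64]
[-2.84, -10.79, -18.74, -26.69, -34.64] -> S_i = -2.84 + -7.95*i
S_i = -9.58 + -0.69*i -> [-9.58, -10.27, -10.96, -11.65, -12.34]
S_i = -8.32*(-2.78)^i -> [-8.32, 23.13, -64.3, 178.75, -496.94]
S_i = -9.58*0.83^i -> [-9.58, -7.95, -6.6, -5.48, -4.55]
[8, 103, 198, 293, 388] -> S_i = 8 + 95*i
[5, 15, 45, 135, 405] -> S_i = 5*3^i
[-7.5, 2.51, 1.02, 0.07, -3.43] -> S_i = Random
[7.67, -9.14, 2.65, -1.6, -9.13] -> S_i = Random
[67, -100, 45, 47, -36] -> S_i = Random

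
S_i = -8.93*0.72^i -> [-8.93, -6.43, -4.63, -3.33, -2.4]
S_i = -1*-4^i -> [-1, 4, -16, 64, -256]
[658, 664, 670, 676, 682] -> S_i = 658 + 6*i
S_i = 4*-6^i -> [4, -24, 144, -864, 5184]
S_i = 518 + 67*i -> [518, 585, 652, 719, 786]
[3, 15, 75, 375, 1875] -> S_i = 3*5^i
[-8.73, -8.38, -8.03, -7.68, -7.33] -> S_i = -8.73 + 0.35*i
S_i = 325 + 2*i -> [325, 327, 329, 331, 333]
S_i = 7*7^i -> [7, 49, 343, 2401, 16807]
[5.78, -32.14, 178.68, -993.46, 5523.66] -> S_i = 5.78*(-5.56)^i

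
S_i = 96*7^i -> [96, 672, 4704, 32928, 230496]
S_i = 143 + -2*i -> [143, 141, 139, 137, 135]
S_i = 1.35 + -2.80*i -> [1.35, -1.45, -4.25, -7.05, -9.85]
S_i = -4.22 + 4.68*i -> [-4.22, 0.46, 5.14, 9.82, 14.5]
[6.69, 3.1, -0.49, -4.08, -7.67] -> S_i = 6.69 + -3.59*i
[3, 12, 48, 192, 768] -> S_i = 3*4^i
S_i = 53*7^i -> [53, 371, 2597, 18179, 127253]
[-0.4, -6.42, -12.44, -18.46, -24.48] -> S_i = -0.40 + -6.02*i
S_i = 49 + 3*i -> [49, 52, 55, 58, 61]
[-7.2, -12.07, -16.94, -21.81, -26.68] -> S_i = -7.20 + -4.87*i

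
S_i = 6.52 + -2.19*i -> [6.52, 4.33, 2.14, -0.05, -2.24]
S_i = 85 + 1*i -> [85, 86, 87, 88, 89]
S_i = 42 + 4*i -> [42, 46, 50, 54, 58]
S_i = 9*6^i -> [9, 54, 324, 1944, 11664]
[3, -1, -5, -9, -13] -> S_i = 3 + -4*i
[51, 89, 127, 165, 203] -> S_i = 51 + 38*i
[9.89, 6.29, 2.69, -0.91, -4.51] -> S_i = 9.89 + -3.60*i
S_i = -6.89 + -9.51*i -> [-6.89, -16.4, -25.91, -35.42, -44.93]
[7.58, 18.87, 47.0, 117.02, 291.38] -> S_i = 7.58*2.49^i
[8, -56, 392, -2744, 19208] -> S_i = 8*-7^i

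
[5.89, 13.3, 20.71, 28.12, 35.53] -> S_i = 5.89 + 7.41*i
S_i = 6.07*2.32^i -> [6.07, 14.08, 32.67, 75.8, 175.85]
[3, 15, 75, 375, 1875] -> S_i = 3*5^i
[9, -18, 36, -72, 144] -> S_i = 9*-2^i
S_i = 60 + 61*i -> [60, 121, 182, 243, 304]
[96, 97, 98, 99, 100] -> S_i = 96 + 1*i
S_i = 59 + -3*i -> [59, 56, 53, 50, 47]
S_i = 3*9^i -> [3, 27, 243, 2187, 19683]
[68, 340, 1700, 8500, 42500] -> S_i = 68*5^i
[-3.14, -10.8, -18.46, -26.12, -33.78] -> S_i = -3.14 + -7.66*i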